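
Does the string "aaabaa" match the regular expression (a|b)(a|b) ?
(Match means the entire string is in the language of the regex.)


|string| = 6; first = 'a'; last = 'a'

No, "aaabaa" does not match (a|b)(a|b)


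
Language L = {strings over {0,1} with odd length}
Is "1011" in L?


length = 4; 4 mod 2 = 0

No, "1011" is not in L


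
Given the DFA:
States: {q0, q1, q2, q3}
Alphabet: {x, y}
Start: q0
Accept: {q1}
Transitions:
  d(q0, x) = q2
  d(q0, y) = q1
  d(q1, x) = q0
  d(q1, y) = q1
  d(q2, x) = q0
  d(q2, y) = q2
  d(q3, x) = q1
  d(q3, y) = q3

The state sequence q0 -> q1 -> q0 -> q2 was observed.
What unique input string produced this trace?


Trace back each transition to find the symbol:
  q0 --[y]--> q1
  q1 --[x]--> q0
  q0 --[x]--> q2

"yxx"


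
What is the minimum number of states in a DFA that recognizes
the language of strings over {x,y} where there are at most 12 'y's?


States: count = 0, 1, ..., 12 (all accepting; 13 states), plus a dead state for count > 12.
Total: 13 + 1 = 14.

14


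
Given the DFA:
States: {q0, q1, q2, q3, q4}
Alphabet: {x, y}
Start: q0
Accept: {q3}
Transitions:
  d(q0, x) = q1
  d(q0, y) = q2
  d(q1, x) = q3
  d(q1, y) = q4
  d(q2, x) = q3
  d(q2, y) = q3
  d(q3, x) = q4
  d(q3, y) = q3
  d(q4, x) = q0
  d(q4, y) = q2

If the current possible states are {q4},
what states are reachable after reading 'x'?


Apply transition on 'x' from each current state:
  d(q4, x) = q0

{q0}


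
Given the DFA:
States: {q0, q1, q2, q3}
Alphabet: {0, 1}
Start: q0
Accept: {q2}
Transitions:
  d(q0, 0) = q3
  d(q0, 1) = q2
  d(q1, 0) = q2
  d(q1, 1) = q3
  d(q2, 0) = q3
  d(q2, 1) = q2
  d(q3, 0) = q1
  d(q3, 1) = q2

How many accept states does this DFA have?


Accept states listed: {q2}
Counting: q2(1)

1


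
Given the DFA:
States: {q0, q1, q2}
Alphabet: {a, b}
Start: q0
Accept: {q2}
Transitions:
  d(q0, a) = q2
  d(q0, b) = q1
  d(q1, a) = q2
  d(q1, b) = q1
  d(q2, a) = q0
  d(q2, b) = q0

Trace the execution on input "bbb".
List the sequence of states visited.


Input: bbb
d(q0, b) = q1
d(q1, b) = q1
d(q1, b) = q1


q0 -> q1 -> q1 -> q1


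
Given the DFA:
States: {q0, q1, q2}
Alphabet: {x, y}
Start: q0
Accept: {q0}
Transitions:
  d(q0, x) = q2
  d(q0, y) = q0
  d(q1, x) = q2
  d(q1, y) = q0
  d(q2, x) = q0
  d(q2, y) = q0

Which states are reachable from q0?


BFS from q0:
  layer 0: {q0}
  layer 1: {q2}

{q0, q2}


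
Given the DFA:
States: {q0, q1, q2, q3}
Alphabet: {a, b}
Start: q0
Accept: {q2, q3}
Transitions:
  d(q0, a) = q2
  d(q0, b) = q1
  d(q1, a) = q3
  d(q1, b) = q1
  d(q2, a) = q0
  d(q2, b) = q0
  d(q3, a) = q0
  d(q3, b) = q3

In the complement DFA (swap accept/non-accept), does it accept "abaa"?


Trace: q0 -> q2 -> q0 -> q2 -> q0
Final: q0
Original accept: {q2, q3}
Complement: q0 is not in original accept

Yes, complement accepts (original rejects)


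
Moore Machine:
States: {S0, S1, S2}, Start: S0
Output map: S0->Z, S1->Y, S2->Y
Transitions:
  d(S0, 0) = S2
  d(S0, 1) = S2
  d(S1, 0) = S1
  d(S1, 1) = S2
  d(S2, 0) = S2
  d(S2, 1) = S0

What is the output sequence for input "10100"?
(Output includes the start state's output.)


Start: S0 (output Z)
  --1--> S2 (output Y)
  --0--> S2 (output Y)
  --1--> S0 (output Z)
  --0--> S2 (output Y)
  --0--> S2 (output Y)

"ZYYZYY"


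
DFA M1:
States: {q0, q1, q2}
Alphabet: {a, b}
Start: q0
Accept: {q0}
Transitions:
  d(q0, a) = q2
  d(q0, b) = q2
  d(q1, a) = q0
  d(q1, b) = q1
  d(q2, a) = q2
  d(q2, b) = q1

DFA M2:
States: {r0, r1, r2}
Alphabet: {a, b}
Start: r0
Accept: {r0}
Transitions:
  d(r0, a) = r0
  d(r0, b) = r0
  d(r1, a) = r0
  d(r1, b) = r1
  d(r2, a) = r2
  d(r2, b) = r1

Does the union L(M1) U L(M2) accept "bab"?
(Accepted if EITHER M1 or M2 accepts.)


M1: final=q1 accepted=False
M2: final=r0 accepted=True

Yes, union accepts


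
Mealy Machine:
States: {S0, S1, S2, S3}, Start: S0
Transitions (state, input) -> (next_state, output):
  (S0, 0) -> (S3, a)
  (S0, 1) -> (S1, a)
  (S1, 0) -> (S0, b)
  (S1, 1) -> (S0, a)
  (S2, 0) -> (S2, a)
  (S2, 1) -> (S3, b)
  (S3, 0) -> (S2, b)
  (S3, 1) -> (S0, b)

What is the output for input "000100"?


Step-by-step:
  (S0, 0) -> (S3, a)
  (S3, 0) -> (S2, b)
  (S2, 0) -> (S2, a)
  (S2, 1) -> (S3, b)
  (S3, 0) -> (S2, b)
  (S2, 0) -> (S2, a)

"ababba"


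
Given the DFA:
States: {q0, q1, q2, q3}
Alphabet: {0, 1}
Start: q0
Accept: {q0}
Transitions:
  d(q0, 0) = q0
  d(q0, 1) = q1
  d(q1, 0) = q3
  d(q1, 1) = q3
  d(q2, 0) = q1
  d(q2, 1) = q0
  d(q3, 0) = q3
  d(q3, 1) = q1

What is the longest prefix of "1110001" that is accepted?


Run the DFA, marking each prefix where the state is accepting:
  "" -> q0 [accept]
  "1" -> q1 [reject]
  "11" -> q3 [reject]
  "111" -> q1 [reject]
  "1110" -> q3 [reject]
  "11100" -> q3 [reject]
  "111000" -> q3 [reject]
  "1110001" -> q1 [reject]

""


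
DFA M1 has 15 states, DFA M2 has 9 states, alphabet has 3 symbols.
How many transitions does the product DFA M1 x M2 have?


Product DFA has 15 * 9 = 135 states.
Each has 3 transitions: 135 * 3 = 405

405


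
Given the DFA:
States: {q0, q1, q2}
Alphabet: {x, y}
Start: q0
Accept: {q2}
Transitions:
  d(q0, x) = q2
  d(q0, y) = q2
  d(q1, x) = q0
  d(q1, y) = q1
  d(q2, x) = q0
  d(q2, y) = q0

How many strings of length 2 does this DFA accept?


Enumerating all length-2 strings:
  "xx" -> q0 [reject]
  "xy" -> q0 [reject]
  "yx" -> q0 [reject]
  "yy" -> q0 [reject]

0 out of 4


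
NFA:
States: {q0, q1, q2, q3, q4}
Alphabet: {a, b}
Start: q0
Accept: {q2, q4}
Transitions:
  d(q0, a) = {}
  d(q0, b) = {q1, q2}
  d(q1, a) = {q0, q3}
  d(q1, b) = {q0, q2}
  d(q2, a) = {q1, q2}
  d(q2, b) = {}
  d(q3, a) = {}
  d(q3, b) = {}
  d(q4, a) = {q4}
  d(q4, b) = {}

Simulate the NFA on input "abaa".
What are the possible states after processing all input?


Start: {q0}
  --a--> {}
  --b--> {}
  --a--> {}
  --a--> {}

{} (empty set, no valid transitions)


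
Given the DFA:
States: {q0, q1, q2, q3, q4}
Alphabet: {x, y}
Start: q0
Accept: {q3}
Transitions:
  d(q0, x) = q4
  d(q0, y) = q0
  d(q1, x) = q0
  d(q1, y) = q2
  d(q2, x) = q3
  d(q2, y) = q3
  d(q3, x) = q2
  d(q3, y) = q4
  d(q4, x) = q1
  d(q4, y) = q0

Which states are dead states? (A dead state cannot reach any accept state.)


Forward reachability from each state:
  q0 -> reaches accept state q3 (live)
  q1 -> reaches accept state q3 (live)
  q2 -> reaches accept state q3 (live)
  q3 -> reaches accept state q3 (live)
  q4 -> reaches accept state q3 (live)

None (all states can reach an accept state)


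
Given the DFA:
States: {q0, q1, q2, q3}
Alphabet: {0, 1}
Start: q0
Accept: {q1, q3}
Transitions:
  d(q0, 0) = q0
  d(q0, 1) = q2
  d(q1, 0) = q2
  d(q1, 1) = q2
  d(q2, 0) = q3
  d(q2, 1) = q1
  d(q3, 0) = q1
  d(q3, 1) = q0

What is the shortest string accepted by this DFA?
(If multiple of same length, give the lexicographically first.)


BFS by string length (lex-first path to each state shown):
  len 0: q0<-""
  len 1: q0<-"0", q2<-"1"
  len 2: q0<-"00", q1<-"11", q2<-"01", q3<-"10"
Found accept state at length 2.

"10"


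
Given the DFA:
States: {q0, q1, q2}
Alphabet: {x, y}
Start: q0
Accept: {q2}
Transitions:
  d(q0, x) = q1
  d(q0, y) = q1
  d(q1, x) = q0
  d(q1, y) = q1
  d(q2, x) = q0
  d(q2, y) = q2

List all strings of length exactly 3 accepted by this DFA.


All strings of length 3: 8 total
Accepted: 0

None


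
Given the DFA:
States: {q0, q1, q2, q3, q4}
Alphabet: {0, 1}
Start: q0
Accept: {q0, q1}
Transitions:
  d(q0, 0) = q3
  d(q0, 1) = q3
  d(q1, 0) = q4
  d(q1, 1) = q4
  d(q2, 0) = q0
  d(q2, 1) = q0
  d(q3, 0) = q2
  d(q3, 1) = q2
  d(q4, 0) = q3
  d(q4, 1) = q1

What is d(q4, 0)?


Looking up transition d(q4, 0)

q3


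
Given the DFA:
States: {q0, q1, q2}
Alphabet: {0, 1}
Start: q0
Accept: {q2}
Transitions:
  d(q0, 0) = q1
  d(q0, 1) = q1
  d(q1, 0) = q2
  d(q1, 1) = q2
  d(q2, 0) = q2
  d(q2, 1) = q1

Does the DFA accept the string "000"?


Trace: q0 -> q1 -> q2 -> q2
Final state: q2
Accept states: {q2}

Yes, accepted (final state q2 is an accept state)


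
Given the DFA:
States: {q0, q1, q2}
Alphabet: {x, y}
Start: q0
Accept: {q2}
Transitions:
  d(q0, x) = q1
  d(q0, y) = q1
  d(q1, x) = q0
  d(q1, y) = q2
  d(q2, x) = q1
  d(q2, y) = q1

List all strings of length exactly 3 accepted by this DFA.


All strings of length 3: 8 total
Accepted: 0

None


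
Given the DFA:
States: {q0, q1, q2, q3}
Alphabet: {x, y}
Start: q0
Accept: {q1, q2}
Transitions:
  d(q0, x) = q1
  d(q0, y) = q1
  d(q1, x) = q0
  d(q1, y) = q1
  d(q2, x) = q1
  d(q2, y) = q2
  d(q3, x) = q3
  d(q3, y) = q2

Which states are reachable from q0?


BFS from q0:
  layer 0: {q0}
  layer 1: {q1}

{q0, q1}


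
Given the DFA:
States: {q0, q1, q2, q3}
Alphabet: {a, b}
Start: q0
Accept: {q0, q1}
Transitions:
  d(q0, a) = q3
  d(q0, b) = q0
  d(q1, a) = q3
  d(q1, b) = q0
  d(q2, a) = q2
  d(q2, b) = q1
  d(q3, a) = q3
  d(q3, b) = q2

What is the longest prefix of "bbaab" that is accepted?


Run the DFA, marking each prefix where the state is accepting:
  "" -> q0 [accept]
  "b" -> q0 [accept]
  "bb" -> q0 [accept]
  "bba" -> q3 [reject]
  "bbaa" -> q3 [reject]
  "bbaab" -> q2 [reject]

"bb"


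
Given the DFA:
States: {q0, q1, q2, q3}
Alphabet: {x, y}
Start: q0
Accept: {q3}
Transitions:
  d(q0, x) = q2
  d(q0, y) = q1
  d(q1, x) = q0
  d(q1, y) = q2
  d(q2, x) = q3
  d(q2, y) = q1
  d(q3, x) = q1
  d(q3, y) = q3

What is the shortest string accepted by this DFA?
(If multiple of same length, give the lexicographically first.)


BFS by string length (lex-first path to each state shown):
  len 0: q0<-""
  len 1: q1<-"y", q2<-"x"
  len 2: q0<-"yx", q1<-"xy", q2<-"yy", q3<-"xx"
Found accept state at length 2.

"xx"


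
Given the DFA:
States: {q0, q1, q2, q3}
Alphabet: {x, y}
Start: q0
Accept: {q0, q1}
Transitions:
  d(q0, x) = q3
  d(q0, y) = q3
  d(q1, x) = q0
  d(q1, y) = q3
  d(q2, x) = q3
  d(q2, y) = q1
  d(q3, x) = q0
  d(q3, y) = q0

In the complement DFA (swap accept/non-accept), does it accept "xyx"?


Trace: q0 -> q3 -> q0 -> q3
Final: q3
Original accept: {q0, q1}
Complement: q3 is not in original accept

Yes, complement accepts (original rejects)


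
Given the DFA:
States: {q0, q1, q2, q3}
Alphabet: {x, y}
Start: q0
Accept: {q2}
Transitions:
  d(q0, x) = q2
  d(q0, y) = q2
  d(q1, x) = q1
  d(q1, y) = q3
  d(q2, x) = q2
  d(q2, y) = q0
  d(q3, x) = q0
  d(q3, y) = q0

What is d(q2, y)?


Looking up transition d(q2, y)

q0


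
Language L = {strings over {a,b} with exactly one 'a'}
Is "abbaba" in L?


count('a') = 3

No, "abbaba" is not in L


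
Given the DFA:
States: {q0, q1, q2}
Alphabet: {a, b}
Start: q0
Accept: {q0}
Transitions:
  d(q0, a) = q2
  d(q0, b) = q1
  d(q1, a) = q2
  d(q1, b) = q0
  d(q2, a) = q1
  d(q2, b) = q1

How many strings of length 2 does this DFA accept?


Enumerating all length-2 strings:
  "aa" -> q1 [reject]
  "ab" -> q1 [reject]
  "ba" -> q2 [reject]
  "bb" -> q0 [accept]

1 out of 4


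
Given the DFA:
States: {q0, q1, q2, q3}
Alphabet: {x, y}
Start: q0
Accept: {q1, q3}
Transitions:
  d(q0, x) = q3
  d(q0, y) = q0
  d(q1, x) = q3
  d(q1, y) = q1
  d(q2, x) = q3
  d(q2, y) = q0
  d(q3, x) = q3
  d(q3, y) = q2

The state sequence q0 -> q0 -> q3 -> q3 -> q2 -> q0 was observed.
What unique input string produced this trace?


Trace back each transition to find the symbol:
  q0 --[y]--> q0
  q0 --[x]--> q3
  q3 --[x]--> q3
  q3 --[y]--> q2
  q2 --[y]--> q0

"yxxyy"


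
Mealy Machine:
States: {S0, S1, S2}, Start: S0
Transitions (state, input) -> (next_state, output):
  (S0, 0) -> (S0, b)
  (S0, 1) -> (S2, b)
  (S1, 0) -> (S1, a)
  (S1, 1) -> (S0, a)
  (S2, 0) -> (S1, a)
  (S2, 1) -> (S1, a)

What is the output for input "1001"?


Step-by-step:
  (S0, 1) -> (S2, b)
  (S2, 0) -> (S1, a)
  (S1, 0) -> (S1, a)
  (S1, 1) -> (S0, a)

"baaa"


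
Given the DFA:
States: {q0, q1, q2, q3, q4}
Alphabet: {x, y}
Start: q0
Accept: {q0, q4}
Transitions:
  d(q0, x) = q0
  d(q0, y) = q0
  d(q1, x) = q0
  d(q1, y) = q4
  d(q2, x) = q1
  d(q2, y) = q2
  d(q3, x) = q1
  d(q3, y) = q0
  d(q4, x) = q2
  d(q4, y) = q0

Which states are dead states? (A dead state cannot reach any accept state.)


Forward reachability from each state:
  q0 -> reaches accept state q0 (live)
  q1 -> reaches accept state q0 (live)
  q2 -> reaches accept state q0 (live)
  q3 -> reaches accept state q0 (live)
  q4 -> reaches accept state q0 (live)

None (all states can reach an accept state)


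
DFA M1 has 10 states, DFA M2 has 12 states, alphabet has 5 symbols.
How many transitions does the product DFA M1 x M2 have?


Product DFA has 10 * 12 = 120 states.
Each has 5 transitions: 120 * 5 = 600

600


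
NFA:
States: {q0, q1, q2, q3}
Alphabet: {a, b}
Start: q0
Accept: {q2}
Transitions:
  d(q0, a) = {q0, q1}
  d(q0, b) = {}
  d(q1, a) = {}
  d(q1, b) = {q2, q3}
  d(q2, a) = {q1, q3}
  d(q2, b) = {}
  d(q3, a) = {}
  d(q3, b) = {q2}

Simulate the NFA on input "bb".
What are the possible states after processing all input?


Start: {q0}
  --b--> {}
  --b--> {}

{} (empty set, no valid transitions)


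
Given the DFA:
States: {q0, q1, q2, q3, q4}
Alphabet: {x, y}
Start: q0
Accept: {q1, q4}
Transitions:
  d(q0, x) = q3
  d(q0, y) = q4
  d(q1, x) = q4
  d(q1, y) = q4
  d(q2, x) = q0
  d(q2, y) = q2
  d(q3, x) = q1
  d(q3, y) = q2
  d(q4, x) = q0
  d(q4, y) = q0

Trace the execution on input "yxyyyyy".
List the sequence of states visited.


Input: yxyyyyy
d(q0, y) = q4
d(q4, x) = q0
d(q0, y) = q4
d(q4, y) = q0
d(q0, y) = q4
d(q4, y) = q0
d(q0, y) = q4


q0 -> q4 -> q0 -> q4 -> q0 -> q4 -> q0 -> q4


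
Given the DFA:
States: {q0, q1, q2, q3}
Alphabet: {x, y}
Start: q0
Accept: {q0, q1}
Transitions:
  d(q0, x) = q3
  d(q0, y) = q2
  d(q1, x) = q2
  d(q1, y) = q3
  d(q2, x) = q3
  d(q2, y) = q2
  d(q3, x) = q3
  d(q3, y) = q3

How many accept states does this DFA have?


Accept states listed: {q0, q1}
Counting: q0(1) q1(2)

2


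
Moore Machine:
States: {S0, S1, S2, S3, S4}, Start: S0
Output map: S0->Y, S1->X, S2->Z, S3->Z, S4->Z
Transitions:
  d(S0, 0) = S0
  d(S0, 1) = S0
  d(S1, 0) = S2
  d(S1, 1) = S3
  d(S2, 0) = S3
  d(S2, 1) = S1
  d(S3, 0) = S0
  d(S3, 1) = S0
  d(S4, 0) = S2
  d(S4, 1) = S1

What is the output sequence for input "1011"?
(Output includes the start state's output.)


Start: S0 (output Y)
  --1--> S0 (output Y)
  --0--> S0 (output Y)
  --1--> S0 (output Y)
  --1--> S0 (output Y)

"YYYYY"


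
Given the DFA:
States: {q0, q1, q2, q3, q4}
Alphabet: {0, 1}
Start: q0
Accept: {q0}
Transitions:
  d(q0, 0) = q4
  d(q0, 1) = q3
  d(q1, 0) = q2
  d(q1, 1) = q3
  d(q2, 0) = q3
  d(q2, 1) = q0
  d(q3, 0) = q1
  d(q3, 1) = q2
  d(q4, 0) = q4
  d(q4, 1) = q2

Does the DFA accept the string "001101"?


Trace: q0 -> q4 -> q4 -> q2 -> q0 -> q4 -> q2
Final state: q2
Accept states: {q0}

No, rejected (final state q2 is not an accept state)


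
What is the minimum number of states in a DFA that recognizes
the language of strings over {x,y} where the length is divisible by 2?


States track (length) mod 2.
Need 2 states: one per remainder 0..1; accept = remainder 0.

2


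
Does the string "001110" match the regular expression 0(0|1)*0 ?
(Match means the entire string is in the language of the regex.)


|string| = 6; first = '0'; last = '0'

Yes, "001110" matches 0(0|1)*0


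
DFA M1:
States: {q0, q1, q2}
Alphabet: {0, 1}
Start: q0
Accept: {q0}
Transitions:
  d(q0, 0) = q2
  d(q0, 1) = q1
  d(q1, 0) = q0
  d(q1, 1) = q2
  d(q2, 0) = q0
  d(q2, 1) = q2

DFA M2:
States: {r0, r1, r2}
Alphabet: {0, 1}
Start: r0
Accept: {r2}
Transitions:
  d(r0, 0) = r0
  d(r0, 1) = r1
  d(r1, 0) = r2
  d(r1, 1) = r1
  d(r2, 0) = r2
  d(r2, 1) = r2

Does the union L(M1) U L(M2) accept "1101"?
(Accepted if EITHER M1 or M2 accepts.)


M1: final=q1 accepted=False
M2: final=r2 accepted=True

Yes, union accepts


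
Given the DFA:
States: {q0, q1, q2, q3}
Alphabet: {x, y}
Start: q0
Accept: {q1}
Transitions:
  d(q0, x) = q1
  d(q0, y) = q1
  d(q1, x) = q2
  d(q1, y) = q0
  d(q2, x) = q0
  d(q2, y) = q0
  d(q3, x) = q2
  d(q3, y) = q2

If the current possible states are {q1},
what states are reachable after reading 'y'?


Apply transition on 'y' from each current state:
  d(q1, y) = q0

{q0}


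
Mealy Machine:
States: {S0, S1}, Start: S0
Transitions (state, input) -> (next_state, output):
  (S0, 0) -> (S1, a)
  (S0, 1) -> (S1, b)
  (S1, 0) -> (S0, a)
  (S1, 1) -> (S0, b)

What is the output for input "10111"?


Step-by-step:
  (S0, 1) -> (S1, b)
  (S1, 0) -> (S0, a)
  (S0, 1) -> (S1, b)
  (S1, 1) -> (S0, b)
  (S0, 1) -> (S1, b)

"babbb"


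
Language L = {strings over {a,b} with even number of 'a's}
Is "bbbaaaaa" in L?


count('a') = 5; 5 mod 2 = 1

No, "bbbaaaaa" is not in L


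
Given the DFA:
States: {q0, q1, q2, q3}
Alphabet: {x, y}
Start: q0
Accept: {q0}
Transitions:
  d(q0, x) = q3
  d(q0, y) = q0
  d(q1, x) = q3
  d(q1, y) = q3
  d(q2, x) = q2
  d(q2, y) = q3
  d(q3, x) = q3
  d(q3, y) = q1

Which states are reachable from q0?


BFS from q0:
  layer 0: {q0}
  layer 1: {q3}
  layer 2: {q1}

{q0, q1, q3}


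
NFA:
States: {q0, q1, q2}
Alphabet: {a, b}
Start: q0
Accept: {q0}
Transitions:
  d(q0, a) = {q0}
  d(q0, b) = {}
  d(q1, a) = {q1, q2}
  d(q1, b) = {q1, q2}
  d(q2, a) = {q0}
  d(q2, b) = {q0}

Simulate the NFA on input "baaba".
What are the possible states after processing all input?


Start: {q0}
  --b--> {}
  --a--> {}
  --a--> {}
  --b--> {}
  --a--> {}

{} (empty set, no valid transitions)


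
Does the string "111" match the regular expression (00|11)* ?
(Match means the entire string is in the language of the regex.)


|string| = 3; first = '1'; last = '1'

No, "111" does not match (00|11)*


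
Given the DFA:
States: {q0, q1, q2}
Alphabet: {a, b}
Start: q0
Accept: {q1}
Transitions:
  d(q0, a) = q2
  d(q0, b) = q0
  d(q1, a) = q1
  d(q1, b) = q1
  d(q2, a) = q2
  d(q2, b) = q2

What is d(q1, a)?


Looking up transition d(q1, a)

q1


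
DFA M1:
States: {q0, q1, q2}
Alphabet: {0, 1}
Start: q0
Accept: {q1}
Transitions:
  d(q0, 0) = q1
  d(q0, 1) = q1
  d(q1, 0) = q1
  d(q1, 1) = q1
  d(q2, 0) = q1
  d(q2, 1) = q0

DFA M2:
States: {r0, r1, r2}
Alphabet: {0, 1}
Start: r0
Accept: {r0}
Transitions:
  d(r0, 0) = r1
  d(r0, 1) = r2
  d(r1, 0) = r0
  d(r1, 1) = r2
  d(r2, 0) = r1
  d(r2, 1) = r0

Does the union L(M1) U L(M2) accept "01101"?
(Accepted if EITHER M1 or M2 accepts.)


M1: final=q1 accepted=True
M2: final=r2 accepted=False

Yes, union accepts


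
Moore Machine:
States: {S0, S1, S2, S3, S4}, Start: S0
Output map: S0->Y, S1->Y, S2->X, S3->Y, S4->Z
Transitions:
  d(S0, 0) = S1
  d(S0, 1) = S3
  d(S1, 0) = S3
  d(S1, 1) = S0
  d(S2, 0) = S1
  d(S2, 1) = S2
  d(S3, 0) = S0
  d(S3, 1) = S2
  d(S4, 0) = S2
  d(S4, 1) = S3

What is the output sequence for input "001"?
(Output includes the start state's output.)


Start: S0 (output Y)
  --0--> S1 (output Y)
  --0--> S3 (output Y)
  --1--> S2 (output X)

"YYYX"


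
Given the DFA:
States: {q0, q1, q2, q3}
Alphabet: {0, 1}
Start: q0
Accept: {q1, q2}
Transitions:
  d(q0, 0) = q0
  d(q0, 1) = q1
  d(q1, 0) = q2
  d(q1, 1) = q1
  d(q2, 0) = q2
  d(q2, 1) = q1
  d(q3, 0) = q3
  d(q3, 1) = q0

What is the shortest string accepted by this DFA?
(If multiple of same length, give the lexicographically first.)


BFS by string length (lex-first path to each state shown):
  len 0: q0<-""
  len 1: q0<-"0", q1<-"1"
Found accept state at length 1.

"1"


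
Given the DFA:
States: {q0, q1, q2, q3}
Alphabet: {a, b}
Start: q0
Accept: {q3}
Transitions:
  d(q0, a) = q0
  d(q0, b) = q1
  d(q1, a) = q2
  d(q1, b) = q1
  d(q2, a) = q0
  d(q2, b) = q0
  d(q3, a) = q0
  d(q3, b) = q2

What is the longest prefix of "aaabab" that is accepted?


Run the DFA, marking each prefix where the state is accepting:
  "" -> q0 [reject]
  "a" -> q0 [reject]
  "aa" -> q0 [reject]
  "aaa" -> q0 [reject]
  "aaab" -> q1 [reject]
  "aaaba" -> q2 [reject]
  "aaabab" -> q0 [reject]

No prefix is accepted


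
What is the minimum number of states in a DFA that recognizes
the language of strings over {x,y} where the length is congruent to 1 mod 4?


States track (length) mod 4.
Need 4 states: one per remainder 0..3; accept = remainder 1.

4


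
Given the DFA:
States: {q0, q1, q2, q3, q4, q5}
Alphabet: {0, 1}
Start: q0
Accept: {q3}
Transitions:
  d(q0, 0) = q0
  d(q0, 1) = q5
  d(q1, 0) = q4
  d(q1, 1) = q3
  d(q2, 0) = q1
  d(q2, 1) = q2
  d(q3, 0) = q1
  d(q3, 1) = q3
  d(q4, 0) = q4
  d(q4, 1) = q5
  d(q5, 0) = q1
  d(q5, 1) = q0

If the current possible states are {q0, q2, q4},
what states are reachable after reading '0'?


Apply transition on '0' from each current state:
  d(q0, 0) = q0
  d(q2, 0) = q1
  d(q4, 0) = q4

{q0, q1, q4}


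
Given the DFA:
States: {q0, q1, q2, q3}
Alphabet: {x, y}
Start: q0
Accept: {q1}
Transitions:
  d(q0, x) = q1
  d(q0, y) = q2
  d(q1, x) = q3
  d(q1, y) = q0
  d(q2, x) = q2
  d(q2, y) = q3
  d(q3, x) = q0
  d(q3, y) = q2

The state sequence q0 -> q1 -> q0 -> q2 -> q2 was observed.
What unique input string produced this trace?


Trace back each transition to find the symbol:
  q0 --[x]--> q1
  q1 --[y]--> q0
  q0 --[y]--> q2
  q2 --[x]--> q2

"xyyx"


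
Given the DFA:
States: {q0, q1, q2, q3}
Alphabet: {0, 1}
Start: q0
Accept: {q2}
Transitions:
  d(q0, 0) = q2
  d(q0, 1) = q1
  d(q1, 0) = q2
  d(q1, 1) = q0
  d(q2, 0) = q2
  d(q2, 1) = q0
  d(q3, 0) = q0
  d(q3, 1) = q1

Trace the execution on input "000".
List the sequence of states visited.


Input: 000
d(q0, 0) = q2
d(q2, 0) = q2
d(q2, 0) = q2


q0 -> q2 -> q2 -> q2


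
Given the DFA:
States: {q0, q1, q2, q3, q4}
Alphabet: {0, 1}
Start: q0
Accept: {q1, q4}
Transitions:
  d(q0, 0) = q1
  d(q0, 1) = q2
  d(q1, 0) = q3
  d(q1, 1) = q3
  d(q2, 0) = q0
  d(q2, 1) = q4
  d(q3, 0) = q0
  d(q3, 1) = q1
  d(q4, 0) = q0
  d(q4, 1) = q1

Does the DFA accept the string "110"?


Trace: q0 -> q2 -> q4 -> q0
Final state: q0
Accept states: {q1, q4}

No, rejected (final state q0 is not an accept state)


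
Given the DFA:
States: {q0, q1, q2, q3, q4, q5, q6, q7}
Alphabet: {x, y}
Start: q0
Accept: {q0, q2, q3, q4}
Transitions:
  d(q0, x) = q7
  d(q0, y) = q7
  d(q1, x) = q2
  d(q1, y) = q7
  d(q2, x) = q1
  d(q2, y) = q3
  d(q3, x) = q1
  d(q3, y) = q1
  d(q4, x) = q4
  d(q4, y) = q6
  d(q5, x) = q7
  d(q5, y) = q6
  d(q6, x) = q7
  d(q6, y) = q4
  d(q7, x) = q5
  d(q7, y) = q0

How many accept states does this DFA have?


Accept states listed: {q0, q2, q3, q4}
Counting: q0(1) q2(2) q3(3) q4(4)

4


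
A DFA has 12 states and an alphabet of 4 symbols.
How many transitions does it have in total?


Each state has exactly one transition per symbol.
12 * 4 = 48

48


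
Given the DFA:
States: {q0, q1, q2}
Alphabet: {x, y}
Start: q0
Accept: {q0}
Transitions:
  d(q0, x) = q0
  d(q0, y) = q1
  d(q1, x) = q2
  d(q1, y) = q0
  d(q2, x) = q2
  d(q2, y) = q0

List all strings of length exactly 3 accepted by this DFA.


All strings of length 3: 8 total
Accepted: 4

"xxx", "xyy", "yxy", "yyx"


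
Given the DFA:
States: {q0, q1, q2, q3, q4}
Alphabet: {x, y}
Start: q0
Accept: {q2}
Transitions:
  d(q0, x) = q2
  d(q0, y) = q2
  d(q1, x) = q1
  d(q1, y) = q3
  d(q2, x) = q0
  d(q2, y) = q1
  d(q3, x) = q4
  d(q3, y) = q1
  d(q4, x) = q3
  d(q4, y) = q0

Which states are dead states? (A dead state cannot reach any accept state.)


Forward reachability from each state:
  q0 -> reaches accept state q2 (live)
  q1 -> reaches accept state q2 (live)
  q2 -> reaches accept state q2 (live)
  q3 -> reaches accept state q2 (live)
  q4 -> reaches accept state q2 (live)

None (all states can reach an accept state)


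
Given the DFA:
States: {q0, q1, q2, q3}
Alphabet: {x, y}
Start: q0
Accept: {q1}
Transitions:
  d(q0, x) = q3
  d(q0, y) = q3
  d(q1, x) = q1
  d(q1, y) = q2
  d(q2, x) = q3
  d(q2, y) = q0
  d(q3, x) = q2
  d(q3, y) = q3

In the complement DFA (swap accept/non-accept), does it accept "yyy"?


Trace: q0 -> q3 -> q3 -> q3
Final: q3
Original accept: {q1}
Complement: q3 is not in original accept

Yes, complement accepts (original rejects)


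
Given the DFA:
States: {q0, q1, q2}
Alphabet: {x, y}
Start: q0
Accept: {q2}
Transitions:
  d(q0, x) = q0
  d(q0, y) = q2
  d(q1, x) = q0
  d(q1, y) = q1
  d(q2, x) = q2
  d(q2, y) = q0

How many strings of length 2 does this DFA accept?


Enumerating all length-2 strings:
  "xx" -> q0 [reject]
  "xy" -> q2 [accept]
  "yx" -> q2 [accept]
  "yy" -> q0 [reject]

2 out of 4


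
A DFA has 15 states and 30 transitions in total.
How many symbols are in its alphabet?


Each state has exactly one transition per symbol.
|alphabet| = transitions / states = 30 / 15 = 2

2


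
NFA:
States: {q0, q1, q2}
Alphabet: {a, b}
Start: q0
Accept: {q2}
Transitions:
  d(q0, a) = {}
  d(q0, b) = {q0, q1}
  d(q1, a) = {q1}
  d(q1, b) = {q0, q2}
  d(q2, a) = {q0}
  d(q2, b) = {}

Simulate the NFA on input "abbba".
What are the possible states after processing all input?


Start: {q0}
  --a--> {}
  --b--> {}
  --b--> {}
  --b--> {}
  --a--> {}

{} (empty set, no valid transitions)


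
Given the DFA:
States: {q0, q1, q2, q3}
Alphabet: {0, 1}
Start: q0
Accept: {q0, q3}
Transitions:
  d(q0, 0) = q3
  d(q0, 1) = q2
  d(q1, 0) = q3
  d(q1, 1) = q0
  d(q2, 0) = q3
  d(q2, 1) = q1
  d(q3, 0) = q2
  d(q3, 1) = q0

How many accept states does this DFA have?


Accept states listed: {q0, q3}
Counting: q0(1) q3(2)

2


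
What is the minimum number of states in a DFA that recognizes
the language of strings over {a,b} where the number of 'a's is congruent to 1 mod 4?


States track (count of 'a') mod 4.
Need 4 states: one per remainder 0..3; accept = remainder 1.

4


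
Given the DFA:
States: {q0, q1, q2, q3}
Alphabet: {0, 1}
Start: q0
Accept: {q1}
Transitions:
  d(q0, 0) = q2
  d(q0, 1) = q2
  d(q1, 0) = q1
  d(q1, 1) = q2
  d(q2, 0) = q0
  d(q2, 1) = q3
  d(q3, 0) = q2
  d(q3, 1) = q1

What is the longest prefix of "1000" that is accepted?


Run the DFA, marking each prefix where the state is accepting:
  "" -> q0 [reject]
  "1" -> q2 [reject]
  "10" -> q0 [reject]
  "100" -> q2 [reject]
  "1000" -> q0 [reject]

No prefix is accepted


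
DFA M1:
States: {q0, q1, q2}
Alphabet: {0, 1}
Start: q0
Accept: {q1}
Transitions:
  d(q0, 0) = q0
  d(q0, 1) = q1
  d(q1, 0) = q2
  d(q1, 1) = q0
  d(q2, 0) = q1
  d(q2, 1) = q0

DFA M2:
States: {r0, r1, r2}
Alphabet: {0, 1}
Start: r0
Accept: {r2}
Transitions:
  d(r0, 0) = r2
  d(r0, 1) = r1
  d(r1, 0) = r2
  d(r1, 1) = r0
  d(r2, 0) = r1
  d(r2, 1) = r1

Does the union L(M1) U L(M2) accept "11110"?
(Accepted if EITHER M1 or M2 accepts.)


M1: final=q0 accepted=False
M2: final=r2 accepted=True

Yes, union accepts


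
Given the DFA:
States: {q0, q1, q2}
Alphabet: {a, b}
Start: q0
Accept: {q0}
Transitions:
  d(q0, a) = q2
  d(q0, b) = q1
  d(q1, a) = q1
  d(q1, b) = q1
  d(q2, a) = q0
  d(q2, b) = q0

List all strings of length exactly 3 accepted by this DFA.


All strings of length 3: 8 total
Accepted: 0

None


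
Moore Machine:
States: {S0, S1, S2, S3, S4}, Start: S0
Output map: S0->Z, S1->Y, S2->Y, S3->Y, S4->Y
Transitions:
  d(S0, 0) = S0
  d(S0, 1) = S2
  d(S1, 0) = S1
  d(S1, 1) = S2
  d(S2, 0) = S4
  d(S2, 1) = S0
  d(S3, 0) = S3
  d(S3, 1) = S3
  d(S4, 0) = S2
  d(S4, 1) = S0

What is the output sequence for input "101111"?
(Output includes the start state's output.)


Start: S0 (output Z)
  --1--> S2 (output Y)
  --0--> S4 (output Y)
  --1--> S0 (output Z)
  --1--> S2 (output Y)
  --1--> S0 (output Z)
  --1--> S2 (output Y)

"ZYYZYZY"


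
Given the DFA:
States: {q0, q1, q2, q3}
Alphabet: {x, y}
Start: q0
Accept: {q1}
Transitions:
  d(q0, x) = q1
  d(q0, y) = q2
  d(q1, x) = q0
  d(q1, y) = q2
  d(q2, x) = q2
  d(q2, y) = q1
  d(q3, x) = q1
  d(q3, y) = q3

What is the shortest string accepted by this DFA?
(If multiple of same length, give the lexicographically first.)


BFS by string length (lex-first path to each state shown):
  len 0: q0<-""
  len 1: q1<-"x", q2<-"y"
Found accept state at length 1.

"x"


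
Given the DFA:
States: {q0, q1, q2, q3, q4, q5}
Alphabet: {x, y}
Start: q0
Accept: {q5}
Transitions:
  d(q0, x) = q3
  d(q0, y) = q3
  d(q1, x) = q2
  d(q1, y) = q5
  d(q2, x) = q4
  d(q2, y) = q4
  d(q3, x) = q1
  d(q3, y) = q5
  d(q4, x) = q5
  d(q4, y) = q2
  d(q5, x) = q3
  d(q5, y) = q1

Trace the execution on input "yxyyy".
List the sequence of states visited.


Input: yxyyy
d(q0, y) = q3
d(q3, x) = q1
d(q1, y) = q5
d(q5, y) = q1
d(q1, y) = q5


q0 -> q3 -> q1 -> q5 -> q1 -> q5


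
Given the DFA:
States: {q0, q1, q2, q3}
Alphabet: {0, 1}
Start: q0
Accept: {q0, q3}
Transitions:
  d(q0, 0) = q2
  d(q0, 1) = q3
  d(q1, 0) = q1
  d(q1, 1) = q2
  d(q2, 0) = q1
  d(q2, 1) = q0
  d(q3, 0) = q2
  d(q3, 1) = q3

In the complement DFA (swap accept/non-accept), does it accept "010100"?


Trace: q0 -> q2 -> q0 -> q2 -> q0 -> q2 -> q1
Final: q1
Original accept: {q0, q3}
Complement: q1 is not in original accept

Yes, complement accepts (original rejects)


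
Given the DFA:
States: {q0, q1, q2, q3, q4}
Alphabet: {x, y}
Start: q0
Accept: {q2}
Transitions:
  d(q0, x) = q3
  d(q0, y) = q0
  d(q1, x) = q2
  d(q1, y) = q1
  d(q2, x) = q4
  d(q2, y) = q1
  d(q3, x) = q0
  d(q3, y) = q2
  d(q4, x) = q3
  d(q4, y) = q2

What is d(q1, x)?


Looking up transition d(q1, x)

q2


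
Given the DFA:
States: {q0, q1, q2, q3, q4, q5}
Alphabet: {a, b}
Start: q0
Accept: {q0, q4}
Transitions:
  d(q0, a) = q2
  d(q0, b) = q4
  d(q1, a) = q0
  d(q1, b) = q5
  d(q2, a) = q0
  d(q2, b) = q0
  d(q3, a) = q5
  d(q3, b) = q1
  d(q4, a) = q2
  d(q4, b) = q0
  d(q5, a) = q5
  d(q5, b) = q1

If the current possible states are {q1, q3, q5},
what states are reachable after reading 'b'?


Apply transition on 'b' from each current state:
  d(q1, b) = q5
  d(q3, b) = q1
  d(q5, b) = q1

{q1, q5}


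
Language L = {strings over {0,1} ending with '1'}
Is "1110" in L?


last symbol = '0'

No, "1110" is not in L


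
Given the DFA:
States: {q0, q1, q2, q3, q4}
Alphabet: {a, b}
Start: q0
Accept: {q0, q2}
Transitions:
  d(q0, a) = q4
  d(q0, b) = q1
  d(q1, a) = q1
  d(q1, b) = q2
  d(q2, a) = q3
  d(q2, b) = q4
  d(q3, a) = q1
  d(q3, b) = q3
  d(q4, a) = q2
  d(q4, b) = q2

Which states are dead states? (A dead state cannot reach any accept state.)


Forward reachability from each state:
  q0 -> reaches accept state q0 (live)
  q1 -> reaches accept state q2 (live)
  q2 -> reaches accept state q2 (live)
  q3 -> reaches accept state q2 (live)
  q4 -> reaches accept state q2 (live)

None (all states can reach an accept state)


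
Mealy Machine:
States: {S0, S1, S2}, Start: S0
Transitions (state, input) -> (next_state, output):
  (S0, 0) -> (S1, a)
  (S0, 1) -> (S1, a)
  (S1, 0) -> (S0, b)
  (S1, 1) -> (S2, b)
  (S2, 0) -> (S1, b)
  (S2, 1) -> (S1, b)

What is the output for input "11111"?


Step-by-step:
  (S0, 1) -> (S1, a)
  (S1, 1) -> (S2, b)
  (S2, 1) -> (S1, b)
  (S1, 1) -> (S2, b)
  (S2, 1) -> (S1, b)

"abbbb"


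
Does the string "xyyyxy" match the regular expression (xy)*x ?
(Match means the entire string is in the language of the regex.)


|string| = 6; first = 'x'; last = 'y'

No, "xyyyxy" does not match (xy)*x


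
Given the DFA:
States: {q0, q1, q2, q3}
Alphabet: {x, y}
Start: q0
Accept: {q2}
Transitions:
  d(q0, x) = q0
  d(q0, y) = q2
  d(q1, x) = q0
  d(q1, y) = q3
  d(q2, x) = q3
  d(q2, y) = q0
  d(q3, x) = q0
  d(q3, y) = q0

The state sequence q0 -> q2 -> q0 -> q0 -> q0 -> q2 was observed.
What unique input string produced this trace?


Trace back each transition to find the symbol:
  q0 --[y]--> q2
  q2 --[y]--> q0
  q0 --[x]--> q0
  q0 --[x]--> q0
  q0 --[y]--> q2

"yyxxy"


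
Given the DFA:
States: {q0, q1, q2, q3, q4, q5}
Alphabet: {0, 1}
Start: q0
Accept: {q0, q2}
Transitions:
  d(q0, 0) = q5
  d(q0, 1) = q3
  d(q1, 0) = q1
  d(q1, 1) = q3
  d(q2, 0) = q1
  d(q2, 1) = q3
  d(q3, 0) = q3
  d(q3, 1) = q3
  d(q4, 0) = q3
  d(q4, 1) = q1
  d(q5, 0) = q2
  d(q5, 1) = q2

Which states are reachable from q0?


BFS from q0:
  layer 0: {q0}
  layer 1: {q3, q5}
  layer 2: {q2}
  layer 3: {q1}

{q0, q1, q2, q3, q5}


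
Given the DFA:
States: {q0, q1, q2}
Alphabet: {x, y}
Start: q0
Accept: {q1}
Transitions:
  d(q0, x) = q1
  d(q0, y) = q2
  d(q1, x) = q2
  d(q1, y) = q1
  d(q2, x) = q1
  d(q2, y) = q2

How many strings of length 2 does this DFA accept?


Enumerating all length-2 strings:
  "xx" -> q2 [reject]
  "xy" -> q1 [accept]
  "yx" -> q1 [accept]
  "yy" -> q2 [reject]

2 out of 4


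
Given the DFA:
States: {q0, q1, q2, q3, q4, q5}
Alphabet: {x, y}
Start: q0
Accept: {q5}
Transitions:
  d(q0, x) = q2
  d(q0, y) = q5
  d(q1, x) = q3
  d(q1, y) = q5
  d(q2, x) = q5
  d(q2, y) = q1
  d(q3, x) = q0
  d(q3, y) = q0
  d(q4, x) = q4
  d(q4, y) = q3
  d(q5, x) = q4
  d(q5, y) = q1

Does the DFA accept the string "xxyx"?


Trace: q0 -> q2 -> q5 -> q1 -> q3
Final state: q3
Accept states: {q5}

No, rejected (final state q3 is not an accept state)


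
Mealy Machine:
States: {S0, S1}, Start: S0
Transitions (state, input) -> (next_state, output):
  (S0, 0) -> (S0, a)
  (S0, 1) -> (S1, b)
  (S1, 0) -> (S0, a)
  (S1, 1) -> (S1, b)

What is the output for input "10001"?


Step-by-step:
  (S0, 1) -> (S1, b)
  (S1, 0) -> (S0, a)
  (S0, 0) -> (S0, a)
  (S0, 0) -> (S0, a)
  (S0, 1) -> (S1, b)

"baaab"


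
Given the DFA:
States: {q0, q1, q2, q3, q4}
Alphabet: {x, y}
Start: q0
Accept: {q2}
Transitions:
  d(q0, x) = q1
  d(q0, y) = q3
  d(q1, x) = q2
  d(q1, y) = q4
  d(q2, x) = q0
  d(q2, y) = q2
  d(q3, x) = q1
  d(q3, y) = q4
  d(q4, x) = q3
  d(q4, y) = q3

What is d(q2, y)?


Looking up transition d(q2, y)

q2


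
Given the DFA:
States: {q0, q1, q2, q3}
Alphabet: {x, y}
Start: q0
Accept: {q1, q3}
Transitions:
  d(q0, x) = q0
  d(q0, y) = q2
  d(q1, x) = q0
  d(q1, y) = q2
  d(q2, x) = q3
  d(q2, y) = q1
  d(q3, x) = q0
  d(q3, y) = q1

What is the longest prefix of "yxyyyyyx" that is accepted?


Run the DFA, marking each prefix where the state is accepting:
  "" -> q0 [reject]
  "y" -> q2 [reject]
  "yx" -> q3 [accept]
  "yxy" -> q1 [accept]
  "yxyy" -> q2 [reject]
  "yxyyy" -> q1 [accept]
  "yxyyyy" -> q2 [reject]
  "yxyyyyy" -> q1 [accept]
  "yxyyyyyx" -> q0 [reject]

"yxyyyyy"


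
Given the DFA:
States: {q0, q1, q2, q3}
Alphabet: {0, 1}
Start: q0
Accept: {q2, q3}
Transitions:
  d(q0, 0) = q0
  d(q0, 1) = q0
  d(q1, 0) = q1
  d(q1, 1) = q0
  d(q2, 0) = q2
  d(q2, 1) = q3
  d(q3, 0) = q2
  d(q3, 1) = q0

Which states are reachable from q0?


BFS from q0:
  layer 0: {q0}

{q0}


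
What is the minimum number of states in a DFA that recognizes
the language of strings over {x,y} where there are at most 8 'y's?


States: count = 0, 1, ..., 8 (all accepting; 9 states), plus a dead state for count > 8.
Total: 9 + 1 = 10.

10


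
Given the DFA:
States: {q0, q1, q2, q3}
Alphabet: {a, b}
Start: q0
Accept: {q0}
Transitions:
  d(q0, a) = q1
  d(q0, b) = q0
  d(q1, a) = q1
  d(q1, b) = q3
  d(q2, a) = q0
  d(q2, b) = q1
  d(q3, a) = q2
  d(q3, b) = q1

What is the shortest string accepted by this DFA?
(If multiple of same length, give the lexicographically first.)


BFS by string length (lex-first path to each state shown):
  len 0: q0<-""
Found accept state at length 0.

"" (empty string)


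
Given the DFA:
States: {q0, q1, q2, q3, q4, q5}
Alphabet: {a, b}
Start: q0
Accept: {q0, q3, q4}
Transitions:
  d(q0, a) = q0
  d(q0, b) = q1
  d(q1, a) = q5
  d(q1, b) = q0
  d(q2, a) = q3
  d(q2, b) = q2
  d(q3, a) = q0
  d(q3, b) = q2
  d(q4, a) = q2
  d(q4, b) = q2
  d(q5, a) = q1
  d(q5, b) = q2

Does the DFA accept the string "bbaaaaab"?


Trace: q0 -> q1 -> q0 -> q0 -> q0 -> q0 -> q0 -> q0 -> q1
Final state: q1
Accept states: {q0, q3, q4}

No, rejected (final state q1 is not an accept state)


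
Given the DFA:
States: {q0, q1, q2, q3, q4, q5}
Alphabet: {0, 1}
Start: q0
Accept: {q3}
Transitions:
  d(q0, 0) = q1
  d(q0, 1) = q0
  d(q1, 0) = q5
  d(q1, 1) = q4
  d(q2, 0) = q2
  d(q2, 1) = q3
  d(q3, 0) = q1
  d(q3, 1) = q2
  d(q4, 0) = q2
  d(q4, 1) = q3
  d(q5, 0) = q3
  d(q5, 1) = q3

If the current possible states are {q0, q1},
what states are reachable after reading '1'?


Apply transition on '1' from each current state:
  d(q0, 1) = q0
  d(q1, 1) = q4

{q0, q4}


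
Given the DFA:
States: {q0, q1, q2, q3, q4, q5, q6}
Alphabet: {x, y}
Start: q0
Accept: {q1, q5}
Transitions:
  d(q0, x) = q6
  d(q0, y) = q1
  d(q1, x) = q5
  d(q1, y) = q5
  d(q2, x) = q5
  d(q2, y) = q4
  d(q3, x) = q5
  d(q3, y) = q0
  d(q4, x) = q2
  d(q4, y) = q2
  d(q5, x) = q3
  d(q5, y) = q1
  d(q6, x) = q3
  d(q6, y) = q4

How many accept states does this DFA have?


Accept states listed: {q1, q5}
Counting: q1(1) q5(2)

2


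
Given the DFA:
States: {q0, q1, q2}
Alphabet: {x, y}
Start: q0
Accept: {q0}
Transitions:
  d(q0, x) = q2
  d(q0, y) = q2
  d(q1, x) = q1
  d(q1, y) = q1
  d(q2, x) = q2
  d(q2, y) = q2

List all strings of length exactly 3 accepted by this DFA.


All strings of length 3: 8 total
Accepted: 0

None


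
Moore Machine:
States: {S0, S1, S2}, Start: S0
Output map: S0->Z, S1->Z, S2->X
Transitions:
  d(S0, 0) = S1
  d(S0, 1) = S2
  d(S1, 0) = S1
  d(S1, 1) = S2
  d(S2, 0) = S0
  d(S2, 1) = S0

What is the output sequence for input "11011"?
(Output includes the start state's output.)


Start: S0 (output Z)
  --1--> S2 (output X)
  --1--> S0 (output Z)
  --0--> S1 (output Z)
  --1--> S2 (output X)
  --1--> S0 (output Z)

"ZXZZXZ"


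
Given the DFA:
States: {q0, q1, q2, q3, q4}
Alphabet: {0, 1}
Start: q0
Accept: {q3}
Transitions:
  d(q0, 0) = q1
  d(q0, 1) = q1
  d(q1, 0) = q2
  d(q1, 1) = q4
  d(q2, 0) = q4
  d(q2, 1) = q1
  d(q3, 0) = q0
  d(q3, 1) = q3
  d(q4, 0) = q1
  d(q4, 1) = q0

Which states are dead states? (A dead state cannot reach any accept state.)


Forward reachability from each state:
  q0 -> reaches {q0, q1, q2, q4}, no accept state (dead)
  q1 -> reaches {q0, q1, q2, q4}, no accept state (dead)
  q2 -> reaches {q0, q1, q2, q4}, no accept state (dead)
  q3 -> reaches accept state q3 (live)
  q4 -> reaches {q0, q1, q2, q4}, no accept state (dead)

{q0, q1, q2, q4}


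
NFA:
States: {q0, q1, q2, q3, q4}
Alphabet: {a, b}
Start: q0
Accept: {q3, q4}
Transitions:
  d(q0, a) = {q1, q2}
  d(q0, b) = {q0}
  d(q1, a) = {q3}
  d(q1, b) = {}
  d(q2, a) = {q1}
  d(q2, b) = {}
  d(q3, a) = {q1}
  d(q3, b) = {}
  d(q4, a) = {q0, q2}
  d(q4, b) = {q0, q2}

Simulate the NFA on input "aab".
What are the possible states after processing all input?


Start: {q0}
  --a--> {q1, q2}
  --a--> {q1, q3}
  --b--> {}

{} (empty set, no valid transitions)


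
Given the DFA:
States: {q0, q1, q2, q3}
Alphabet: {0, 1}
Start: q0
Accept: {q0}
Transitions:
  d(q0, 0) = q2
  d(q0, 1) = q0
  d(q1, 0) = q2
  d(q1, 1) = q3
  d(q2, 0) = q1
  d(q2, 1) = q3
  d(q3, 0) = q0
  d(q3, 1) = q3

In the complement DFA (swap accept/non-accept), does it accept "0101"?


Trace: q0 -> q2 -> q3 -> q0 -> q0
Final: q0
Original accept: {q0}
Complement: q0 is in original accept

No, complement rejects (original accepts)


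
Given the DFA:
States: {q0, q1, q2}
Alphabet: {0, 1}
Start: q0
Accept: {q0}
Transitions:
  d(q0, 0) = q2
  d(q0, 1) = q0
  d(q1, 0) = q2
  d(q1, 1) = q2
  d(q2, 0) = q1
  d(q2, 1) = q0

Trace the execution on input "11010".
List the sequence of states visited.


Input: 11010
d(q0, 1) = q0
d(q0, 1) = q0
d(q0, 0) = q2
d(q2, 1) = q0
d(q0, 0) = q2


q0 -> q0 -> q0 -> q2 -> q0 -> q2


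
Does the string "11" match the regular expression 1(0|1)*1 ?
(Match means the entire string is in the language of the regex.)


|string| = 2; first = '1'; last = '1'

Yes, "11" matches 1(0|1)*1


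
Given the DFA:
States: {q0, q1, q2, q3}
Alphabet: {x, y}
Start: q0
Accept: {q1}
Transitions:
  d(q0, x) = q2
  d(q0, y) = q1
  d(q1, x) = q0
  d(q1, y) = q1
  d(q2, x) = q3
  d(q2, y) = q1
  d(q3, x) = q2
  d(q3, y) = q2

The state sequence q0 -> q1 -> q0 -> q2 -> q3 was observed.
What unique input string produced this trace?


Trace back each transition to find the symbol:
  q0 --[y]--> q1
  q1 --[x]--> q0
  q0 --[x]--> q2
  q2 --[x]--> q3

"yxxx"
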